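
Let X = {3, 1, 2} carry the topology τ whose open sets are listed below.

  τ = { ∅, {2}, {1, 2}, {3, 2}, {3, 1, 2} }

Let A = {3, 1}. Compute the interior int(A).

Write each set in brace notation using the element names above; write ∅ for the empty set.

interior: largest open inside A is ∅ (from ∅)

∅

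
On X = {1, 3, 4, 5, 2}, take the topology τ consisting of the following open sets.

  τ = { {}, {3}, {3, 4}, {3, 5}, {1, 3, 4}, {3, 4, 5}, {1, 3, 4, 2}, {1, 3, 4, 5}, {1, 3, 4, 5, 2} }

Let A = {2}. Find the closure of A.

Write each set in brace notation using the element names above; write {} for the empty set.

{2}

X∖A={1, 3, 4, 5}, int(X∖A)={1, 3, 4, 5}, hence cl(A)={2}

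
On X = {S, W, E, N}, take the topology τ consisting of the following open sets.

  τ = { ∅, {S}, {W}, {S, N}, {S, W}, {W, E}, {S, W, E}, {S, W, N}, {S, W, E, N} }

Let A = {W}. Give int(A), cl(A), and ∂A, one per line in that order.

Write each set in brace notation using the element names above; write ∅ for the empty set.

interior: largest open inside A is {W} (from ∅, {W})
cl via duality: int({S, E, N}) = {S, N}, so X∖{S, N} = {W, E}
cl∖int = {E}

int(A) = {W}
cl(A)  = {W, E}
∂A     = {E}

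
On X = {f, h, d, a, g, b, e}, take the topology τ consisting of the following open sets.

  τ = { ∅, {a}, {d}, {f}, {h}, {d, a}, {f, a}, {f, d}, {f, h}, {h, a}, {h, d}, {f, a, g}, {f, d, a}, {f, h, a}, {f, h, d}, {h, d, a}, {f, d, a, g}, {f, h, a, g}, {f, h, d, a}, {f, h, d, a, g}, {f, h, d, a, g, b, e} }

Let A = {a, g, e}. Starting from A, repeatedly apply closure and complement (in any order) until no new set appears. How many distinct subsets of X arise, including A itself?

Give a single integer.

cl via duality: int({f, h, d, b}) = {f, h, d}, so X∖{f, h, d} = {a, g, b, e}
Write k for closure, c for complement:
  1. A     = {a, g, e}
  2. kA    = {a, g, b, e}
  3. cA    = {f, h, d, b}
  4. ckA   = {f, h, d}
  5. kcA   = {f, h, d, g, b, e}
  6. ckcA  = {a}
applying k or c yields no new set

6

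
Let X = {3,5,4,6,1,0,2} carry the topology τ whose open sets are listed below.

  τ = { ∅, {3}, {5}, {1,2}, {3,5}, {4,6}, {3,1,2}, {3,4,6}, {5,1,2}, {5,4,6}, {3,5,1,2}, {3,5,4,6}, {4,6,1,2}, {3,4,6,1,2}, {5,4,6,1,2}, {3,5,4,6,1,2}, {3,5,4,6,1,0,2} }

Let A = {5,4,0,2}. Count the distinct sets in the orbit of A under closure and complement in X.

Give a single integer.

cl via duality: int({3,6,1}) = {3}, so X∖{3} = {5,4,6,1,0,2}
Write k for closure, c for complement:
  1. A     = {5,4,0,2}
  2. kA    = {5,4,6,1,0,2}
  3. cA    = {3,6,1}
  4. ckA   = {3}
  5. kcA   = {3,4,6,1,0,2}
  6. kckA  = {3,0}
  7. ckcA  = {5}
  8. ckckA = {5,4,6,1,2}
  9. kckcA = {5,0}
  10. ckckcA = {3,4,6,1,2}
applying k or c yields no new set

10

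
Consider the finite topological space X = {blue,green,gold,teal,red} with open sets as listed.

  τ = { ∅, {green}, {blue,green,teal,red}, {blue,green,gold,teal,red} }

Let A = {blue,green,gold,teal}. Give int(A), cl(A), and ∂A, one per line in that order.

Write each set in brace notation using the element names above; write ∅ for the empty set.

open subsets of A: ∅, {green}; so int(A) = {green}
closure: X∖int(X∖A) = X∖∅ = {blue,green,gold,teal,red}
∂A = {blue,green,gold,teal,red} minus {green} = {blue,gold,teal,red}

int(A) = {green}
cl(A)  = {blue,green,gold,teal,red}
∂A     = {blue,gold,teal,red}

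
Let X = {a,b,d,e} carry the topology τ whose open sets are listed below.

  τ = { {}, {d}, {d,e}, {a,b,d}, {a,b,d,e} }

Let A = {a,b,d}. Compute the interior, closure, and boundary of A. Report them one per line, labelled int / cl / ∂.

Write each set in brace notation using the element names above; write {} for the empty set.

interior: largest open inside A is {a,b,d} (from {}, {d}, {a,b,d})
cl via duality: int({e}) = {}, so X∖{} = {a,b,d,e}
cl∖int = {e}

int(A) = {a,b,d}
cl(A)  = {a,b,d,e}
∂A     = {e}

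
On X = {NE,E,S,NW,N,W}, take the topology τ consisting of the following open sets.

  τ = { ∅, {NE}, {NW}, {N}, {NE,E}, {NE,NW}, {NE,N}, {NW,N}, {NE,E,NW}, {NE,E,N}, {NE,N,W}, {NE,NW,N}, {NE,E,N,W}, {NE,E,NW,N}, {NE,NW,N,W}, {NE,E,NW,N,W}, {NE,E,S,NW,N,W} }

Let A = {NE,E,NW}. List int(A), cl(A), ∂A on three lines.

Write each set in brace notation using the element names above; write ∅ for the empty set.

interior: largest open inside A is {NE,E,NW} (from ∅, {NW}, {NE}, {NE,NW}, {NE,E}, {NE,E,NW})
cl via duality: int({S,N,W}) = {N}, so X∖{N} = {NE,E,S,NW,W}
cl∖int = {S,W}

int(A) = {NE,E,NW}
cl(A)  = {NE,E,S,NW,W}
∂A     = {S,W}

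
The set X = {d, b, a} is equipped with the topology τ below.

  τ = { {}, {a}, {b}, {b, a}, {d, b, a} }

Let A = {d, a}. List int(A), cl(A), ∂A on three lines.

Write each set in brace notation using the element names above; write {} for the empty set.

U open, U⊆A: {}, {a}. int(A) = ⋃ = {a}
X∖A={b}, int(X∖A)={b}, hence cl(A)={d, a}
∂A: remove int from cl → {d}

int(A) = {a}
cl(A)  = {d, a}
∂A     = {d}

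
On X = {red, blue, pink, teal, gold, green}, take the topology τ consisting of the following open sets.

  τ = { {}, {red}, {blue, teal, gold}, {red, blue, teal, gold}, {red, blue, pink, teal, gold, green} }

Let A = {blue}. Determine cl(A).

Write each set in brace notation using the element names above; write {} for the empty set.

{blue, pink, teal, gold, green}

X∖A={red, pink, teal, gold, green}, int(X∖A)={red}, hence cl(A)={blue, pink, teal, gold, green}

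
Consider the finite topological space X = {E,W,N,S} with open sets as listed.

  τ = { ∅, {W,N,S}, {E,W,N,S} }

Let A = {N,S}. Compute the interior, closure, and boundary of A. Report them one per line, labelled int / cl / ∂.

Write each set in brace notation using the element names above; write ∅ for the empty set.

int(A) = ∅
cl(A)  = {E,W,N,S}
∂A     = {E,W,N,S}

opens ⊆ A: ∅; union → int = ∅
complement {E,W}; its interior ∅; cl(A) = X∖∅ = {E,W,N,S}
boundary = {E,W,N,S} ∖ ∅ = {E,W,N,S}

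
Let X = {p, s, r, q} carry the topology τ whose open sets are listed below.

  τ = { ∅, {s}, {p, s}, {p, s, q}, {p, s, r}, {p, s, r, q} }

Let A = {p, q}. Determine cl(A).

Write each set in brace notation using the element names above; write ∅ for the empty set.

{p, r, q}

X∖A={s, r}, int(X∖A)={s}, hence cl(A)={p, r, q}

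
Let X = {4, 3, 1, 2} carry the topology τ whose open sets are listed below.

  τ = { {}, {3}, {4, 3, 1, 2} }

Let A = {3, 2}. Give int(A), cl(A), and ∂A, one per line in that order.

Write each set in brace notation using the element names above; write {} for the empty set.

int(A) = {3}
cl(A)  = {4, 3, 1, 2}
∂A     = {4, 1, 2}

open subsets of A: {}, {3}; so int(A) = {3}
closure: X∖int(X∖A) = X∖{} = {4, 3, 1, 2}
∂A = {4, 3, 1, 2} minus {3} = {4, 1, 2}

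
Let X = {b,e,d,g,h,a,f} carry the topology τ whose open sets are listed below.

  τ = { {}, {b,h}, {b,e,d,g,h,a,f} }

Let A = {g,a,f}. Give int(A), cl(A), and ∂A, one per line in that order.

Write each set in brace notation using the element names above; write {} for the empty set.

open subsets of A: {}; so int(A) = {}
closure: X∖int(X∖A) = X∖{b,h} = {e,d,g,a,f}
∂A = {e,d,g,a,f} minus {} = {e,d,g,a,f}

int(A) = {}
cl(A)  = {e,d,g,a,f}
∂A     = {e,d,g,a,f}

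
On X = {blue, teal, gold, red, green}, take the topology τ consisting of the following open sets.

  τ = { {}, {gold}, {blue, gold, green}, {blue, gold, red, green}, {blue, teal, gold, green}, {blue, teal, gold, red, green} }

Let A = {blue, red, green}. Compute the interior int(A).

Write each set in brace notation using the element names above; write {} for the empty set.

{}

open subsets of A: {}; so int(A) = {}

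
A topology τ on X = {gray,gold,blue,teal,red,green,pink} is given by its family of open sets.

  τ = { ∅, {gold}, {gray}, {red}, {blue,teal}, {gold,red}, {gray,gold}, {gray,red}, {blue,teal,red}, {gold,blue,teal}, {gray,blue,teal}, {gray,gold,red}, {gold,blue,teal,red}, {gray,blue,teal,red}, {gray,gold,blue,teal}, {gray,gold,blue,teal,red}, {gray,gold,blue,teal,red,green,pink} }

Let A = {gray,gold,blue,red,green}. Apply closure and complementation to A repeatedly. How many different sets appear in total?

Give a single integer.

X∖A={teal,pink}, int(X∖A)=∅, hence cl(A)={gray,gold,blue,teal,red,green,pink}
Orbit (k=closure, c=complement):
  1. A     = {gray,gold,blue,red,green}
  2. kA    = {gray,gold,blue,teal,red,green,pink}
  3. cA    = {teal,pink}
  4. ckA   = ∅
  5. kcA   = {blue,teal,green,pink}
  6. ckcA  = {gray,gold,red}
  7. kckcA = {gray,gold,red,green,pink}
  8. ckckcA = {blue,teal}
(closed under both — stop)

8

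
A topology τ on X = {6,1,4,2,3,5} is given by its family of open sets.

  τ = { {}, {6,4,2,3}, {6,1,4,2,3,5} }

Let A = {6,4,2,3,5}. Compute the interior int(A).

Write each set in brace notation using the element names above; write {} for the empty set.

{6,4,2,3}

opens ⊆ A: {}, {6,4,2,3}; union → int = {6,4,2,3}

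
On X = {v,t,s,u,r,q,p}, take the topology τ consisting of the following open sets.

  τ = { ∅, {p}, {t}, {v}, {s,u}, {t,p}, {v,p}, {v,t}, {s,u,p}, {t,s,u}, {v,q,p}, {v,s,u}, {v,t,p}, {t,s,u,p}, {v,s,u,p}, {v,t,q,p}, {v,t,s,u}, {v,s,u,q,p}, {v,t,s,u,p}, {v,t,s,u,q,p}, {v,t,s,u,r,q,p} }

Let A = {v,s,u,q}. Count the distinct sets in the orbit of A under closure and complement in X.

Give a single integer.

6

cl via duality: int({t,r,p}) = {t,p}, so X∖{t,p} = {v,s,u,r,q}
Write k for closure, c for complement:
  1. A     = {v,s,u,q}
  2. kA    = {v,s,u,r,q}
  3. cA    = {t,r,p}
  4. ckA   = {t,p}
  5. kcA   = {t,r,q,p}
  6. ckcA  = {v,s,u}
applying k or c yields no new set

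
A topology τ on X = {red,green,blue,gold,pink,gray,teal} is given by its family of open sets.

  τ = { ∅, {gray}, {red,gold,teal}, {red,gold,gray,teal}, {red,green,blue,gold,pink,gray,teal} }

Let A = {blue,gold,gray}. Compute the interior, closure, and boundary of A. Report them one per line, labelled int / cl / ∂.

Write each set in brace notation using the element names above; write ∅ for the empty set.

U open, U⊆A: ∅, {gray}. int(A) = ⋃ = {gray}
X∖A={red,green,pink,teal}, int(X∖A)=∅, hence cl(A)={red,green,blue,gold,pink,gray,teal}
∂A: remove int from cl → {red,green,blue,gold,pink,teal}

int(A) = {gray}
cl(A)  = {red,green,blue,gold,pink,gray,teal}
∂A     = {red,green,blue,gold,pink,teal}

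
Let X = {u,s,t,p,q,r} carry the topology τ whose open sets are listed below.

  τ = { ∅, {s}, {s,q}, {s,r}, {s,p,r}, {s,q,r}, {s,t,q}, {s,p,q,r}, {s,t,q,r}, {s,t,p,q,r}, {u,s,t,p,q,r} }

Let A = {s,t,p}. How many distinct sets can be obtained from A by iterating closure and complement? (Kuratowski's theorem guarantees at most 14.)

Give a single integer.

6

X∖A={u,q,r}, int(X∖A)=∅, hence cl(A)={u,s,t,p,q,r}
Orbit (k=closure, c=complement):
  1. A     = {s,t,p}
  2. kA    = {u,s,t,p,q,r}
  3. cA    = {u,q,r}
  4. ckA   = ∅
  5. kcA   = {u,t,p,q,r}
  6. ckcA  = {s}
(closed under both — stop)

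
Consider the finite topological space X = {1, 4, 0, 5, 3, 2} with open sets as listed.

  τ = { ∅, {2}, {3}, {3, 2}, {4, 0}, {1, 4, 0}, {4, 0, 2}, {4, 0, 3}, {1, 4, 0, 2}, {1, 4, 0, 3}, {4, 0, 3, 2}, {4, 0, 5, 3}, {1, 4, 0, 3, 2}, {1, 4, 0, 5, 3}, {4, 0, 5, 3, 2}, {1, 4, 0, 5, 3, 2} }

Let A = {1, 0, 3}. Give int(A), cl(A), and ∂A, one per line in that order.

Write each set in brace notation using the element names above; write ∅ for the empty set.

interior: largest open inside A is {3} (from ∅, {3})
cl via duality: int({4, 5, 2}) = {2}, so X∖{2} = {1, 4, 0, 5, 3}
cl∖int = {1, 4, 0, 5}

int(A) = {3}
cl(A)  = {1, 4, 0, 5, 3}
∂A     = {1, 4, 0, 5}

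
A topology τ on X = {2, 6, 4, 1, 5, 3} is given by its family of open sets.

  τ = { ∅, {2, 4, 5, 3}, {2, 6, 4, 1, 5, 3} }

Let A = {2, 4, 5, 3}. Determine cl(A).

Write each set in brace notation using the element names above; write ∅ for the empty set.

complement {6, 1}; its interior ∅; cl(A) = X∖∅ = {2, 6, 4, 1, 5, 3}

{2, 6, 4, 1, 5, 3}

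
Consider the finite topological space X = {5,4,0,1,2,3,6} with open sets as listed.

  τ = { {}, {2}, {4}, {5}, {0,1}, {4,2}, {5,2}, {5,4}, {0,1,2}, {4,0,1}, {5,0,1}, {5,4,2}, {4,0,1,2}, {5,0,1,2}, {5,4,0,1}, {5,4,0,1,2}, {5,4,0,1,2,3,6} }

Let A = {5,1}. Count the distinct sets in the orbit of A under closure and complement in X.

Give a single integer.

X∖A={4,0,2,3,6}, int(X∖A)={4,2}, hence cl(A)={5,0,1,3,6}
Orbit (k=closure, c=complement):
  1. A     = {5,1}
  2. kA    = {5,0,1,3,6}
  3. cA    = {4,0,2,3,6}
  4. ckA   = {4,2}
  5. kcA   = {4,0,1,2,3,6}
  6. kckA  = {4,2,3,6}
  7. ckcA  = {5}
  8. ckckA = {5,0,1}
  9. kckcA = {5,3,6}
  10. ckckcA = {4,0,1,2}
(closed under both — stop)

10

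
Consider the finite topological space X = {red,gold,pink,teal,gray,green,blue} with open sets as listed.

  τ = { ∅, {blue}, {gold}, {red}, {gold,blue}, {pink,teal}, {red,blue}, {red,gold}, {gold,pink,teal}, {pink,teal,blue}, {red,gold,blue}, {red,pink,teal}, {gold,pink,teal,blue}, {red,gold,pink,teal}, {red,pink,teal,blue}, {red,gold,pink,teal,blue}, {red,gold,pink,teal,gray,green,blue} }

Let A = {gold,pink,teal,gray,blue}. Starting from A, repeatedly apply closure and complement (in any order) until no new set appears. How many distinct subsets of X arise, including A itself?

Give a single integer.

6

X∖A={red,green}, int(X∖A)={red}, hence cl(A)={gold,pink,teal,gray,green,blue}
Orbit (k=closure, c=complement):
  1. A     = {gold,pink,teal,gray,blue}
  2. kA    = {gold,pink,teal,gray,green,blue}
  3. cA    = {red,green}
  4. ckA   = {red}
  5. kcA   = {red,gray,green}
  6. ckcA  = {gold,pink,teal,blue}
(closed under both — stop)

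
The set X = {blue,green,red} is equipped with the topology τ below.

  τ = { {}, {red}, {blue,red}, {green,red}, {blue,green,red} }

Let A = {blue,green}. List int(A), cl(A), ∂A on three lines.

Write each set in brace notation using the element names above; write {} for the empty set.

U open, U⊆A: {}. int(A) = ⋃ = {}
X∖A={red}, int(X∖A)={red}, hence cl(A)={blue,green}
∂A: remove int from cl → {blue,green}

int(A) = {}
cl(A)  = {blue,green}
∂A     = {blue,green}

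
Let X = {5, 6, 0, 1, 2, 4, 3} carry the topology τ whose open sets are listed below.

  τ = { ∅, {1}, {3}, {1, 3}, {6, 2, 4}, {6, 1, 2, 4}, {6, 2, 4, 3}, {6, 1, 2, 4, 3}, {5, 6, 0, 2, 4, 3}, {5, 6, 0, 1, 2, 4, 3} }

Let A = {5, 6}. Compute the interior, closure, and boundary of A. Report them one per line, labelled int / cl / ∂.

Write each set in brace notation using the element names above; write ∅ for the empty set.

int(A) = ∅
cl(A)  = {5, 6, 0, 2, 4}
∂A     = {5, 6, 0, 2, 4}

U open, U⊆A: ∅. int(A) = ⋃ = ∅
X∖A={0, 1, 2, 4, 3}, int(X∖A)={1, 3}, hence cl(A)={5, 6, 0, 2, 4}
∂A: remove int from cl → {5, 6, 0, 2, 4}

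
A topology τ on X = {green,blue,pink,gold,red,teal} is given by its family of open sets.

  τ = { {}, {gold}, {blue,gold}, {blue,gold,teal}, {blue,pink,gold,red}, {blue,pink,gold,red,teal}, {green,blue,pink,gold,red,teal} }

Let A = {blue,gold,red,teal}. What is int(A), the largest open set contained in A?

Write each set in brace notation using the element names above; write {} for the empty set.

opens ⊆ A: {}, {gold}, {blue,gold}, {blue,gold,teal}; union → int = {blue,gold,teal}

{blue,gold,teal}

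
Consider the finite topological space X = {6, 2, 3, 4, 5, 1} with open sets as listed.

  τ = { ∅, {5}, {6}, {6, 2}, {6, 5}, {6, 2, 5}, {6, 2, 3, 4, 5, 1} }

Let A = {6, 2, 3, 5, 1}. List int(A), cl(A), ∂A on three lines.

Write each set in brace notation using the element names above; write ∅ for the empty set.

int(A) = {6, 2, 5}
cl(A)  = {6, 2, 3, 4, 5, 1}
∂A     = {3, 4, 1}

interior: largest open inside A is {6, 2, 5} (from ∅, {6}, {5}, {6, 5}, {6, 2}, {6, 2, 5})
cl via duality: int({4}) = ∅, so X∖∅ = {6, 2, 3, 4, 5, 1}
cl∖int = {3, 4, 1}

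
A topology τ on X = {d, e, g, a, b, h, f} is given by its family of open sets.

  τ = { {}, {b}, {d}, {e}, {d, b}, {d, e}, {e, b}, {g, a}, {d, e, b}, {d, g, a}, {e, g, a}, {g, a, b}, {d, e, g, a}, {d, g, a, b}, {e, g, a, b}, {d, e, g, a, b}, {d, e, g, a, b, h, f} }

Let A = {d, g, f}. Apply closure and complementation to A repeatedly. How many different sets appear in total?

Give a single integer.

10

complement {e, a, b, h}; its interior {e, b}; cl(A) = X∖{e, b} = {d, g, a, h, f}
With k = closure, c = complement:
  1. A     = {d, g, f}
  2. kA    = {d, g, a, h, f}
  3. cA    = {e, a, b, h}
  4. ckA   = {e, b}
  5. kcA   = {e, g, a, b, h, f}
  6. kckA  = {e, b, h, f}
  7. ckcA  = {d}
  8. ckckA = {d, g, a}
  9. kckcA = {d, h, f}
  10. ckckcA = {e, g, a, b}
k, c of each give nothing new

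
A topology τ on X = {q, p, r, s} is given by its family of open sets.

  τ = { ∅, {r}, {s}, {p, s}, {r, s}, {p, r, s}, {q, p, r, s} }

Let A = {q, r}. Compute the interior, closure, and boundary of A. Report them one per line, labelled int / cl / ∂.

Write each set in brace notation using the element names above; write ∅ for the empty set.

interior: largest open inside A is {r} (from ∅, {r})
cl via duality: int({p, s}) = {p, s}, so X∖{p, s} = {q, r}
cl∖int = {q}

int(A) = {r}
cl(A)  = {q, r}
∂A     = {q}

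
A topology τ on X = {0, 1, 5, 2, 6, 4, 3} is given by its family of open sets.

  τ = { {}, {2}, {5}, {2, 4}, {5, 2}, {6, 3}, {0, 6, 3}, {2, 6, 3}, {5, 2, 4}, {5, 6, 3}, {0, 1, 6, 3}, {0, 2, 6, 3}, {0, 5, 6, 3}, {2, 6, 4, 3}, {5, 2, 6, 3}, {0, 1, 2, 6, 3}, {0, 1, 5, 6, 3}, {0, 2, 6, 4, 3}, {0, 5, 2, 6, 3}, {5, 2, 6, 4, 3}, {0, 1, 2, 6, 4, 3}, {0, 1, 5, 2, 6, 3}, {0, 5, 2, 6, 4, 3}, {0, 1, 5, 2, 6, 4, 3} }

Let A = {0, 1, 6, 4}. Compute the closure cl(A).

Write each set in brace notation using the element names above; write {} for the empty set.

complement {5, 2, 3}; its interior {5, 2}; cl(A) = X∖{5, 2} = {0, 1, 6, 4, 3}

{0, 1, 6, 4, 3}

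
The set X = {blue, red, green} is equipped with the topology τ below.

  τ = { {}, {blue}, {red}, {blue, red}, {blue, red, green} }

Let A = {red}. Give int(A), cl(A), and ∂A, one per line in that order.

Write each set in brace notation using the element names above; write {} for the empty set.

opens ⊆ A: {}, {red}; union → int = {red}
complement {blue, green}; its interior {blue}; cl(A) = X∖{blue} = {red, green}
boundary = {red, green} ∖ {red} = {green}

int(A) = {red}
cl(A)  = {red, green}
∂A     = {green}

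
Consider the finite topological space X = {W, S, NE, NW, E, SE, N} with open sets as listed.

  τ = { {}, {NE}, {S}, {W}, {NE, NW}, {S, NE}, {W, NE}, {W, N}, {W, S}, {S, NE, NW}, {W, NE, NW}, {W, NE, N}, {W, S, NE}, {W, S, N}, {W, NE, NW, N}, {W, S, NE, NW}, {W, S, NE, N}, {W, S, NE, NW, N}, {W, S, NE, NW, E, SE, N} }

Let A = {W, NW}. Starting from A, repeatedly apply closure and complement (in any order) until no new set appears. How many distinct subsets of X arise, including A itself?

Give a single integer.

closure: X∖int(X∖A) = X∖{S, NE} = {W, NW, E, SE, N}
Let k=closure and c=complement:
  1. A     = {W, NW}
  2. kA    = {W, NW, E, SE, N}
  3. cA    = {S, NE, E, SE, N}
  4. ckA   = {S, NE}
  5. kcA   = {S, NE, NW, E, SE, N}
  6. kckA  = {S, NE, NW, E, SE}
  7. ckcA  = {W}
  8. ckckA = {W, N}
  9. kckcA = {W, E, SE, N}
  10. ckckcA = {S, NE, NW}
— saturated at 10

10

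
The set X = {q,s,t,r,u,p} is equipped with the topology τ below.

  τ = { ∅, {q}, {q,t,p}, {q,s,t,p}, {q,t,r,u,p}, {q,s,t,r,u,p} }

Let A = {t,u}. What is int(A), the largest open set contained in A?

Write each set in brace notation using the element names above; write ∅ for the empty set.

U open, U⊆A: ∅. int(A) = ⋃ = ∅

∅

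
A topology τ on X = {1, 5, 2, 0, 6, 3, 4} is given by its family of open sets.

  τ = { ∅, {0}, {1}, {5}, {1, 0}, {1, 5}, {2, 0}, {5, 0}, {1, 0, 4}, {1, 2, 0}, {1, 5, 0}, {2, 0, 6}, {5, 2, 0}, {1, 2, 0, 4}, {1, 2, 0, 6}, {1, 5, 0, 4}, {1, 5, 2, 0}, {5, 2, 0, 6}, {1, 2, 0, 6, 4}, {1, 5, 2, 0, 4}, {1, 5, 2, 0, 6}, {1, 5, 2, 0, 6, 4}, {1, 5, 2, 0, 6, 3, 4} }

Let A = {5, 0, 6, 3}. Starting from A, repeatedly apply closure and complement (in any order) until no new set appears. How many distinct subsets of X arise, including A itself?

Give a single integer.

8

cl via duality: int({1, 2, 4}) = {1}, so X∖{1} = {5, 2, 0, 6, 3, 4}
Write k for closure, c for complement:
  1. A     = {5, 0, 6, 3}
  2. kA    = {5, 2, 0, 6, 3, 4}
  3. cA    = {1, 2, 4}
  4. ckA   = {1}
  5. kcA   = {1, 2, 6, 3, 4}
  6. kckA  = {1, 3, 4}
  7. ckcA  = {5, 0}
  8. ckckA = {5, 2, 0, 6}
applying k or c yields no new set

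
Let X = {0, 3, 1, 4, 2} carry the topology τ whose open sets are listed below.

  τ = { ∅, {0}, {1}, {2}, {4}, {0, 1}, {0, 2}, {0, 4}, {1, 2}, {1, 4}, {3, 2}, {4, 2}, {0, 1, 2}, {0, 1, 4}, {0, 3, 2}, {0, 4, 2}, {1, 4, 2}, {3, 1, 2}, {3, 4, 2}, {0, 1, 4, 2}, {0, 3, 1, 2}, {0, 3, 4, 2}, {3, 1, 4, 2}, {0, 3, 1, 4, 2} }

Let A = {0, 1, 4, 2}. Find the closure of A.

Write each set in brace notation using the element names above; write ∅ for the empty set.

{0, 3, 1, 4, 2}

X∖A={3}, int(X∖A)=∅, hence cl(A)={0, 3, 1, 4, 2}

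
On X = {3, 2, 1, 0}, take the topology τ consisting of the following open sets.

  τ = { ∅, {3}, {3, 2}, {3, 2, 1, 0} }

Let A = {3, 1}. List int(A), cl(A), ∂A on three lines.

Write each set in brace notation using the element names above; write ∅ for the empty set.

U open, U⊆A: ∅, {3}. int(A) = ⋃ = {3}
X∖A={2, 0}, int(X∖A)=∅, hence cl(A)={3, 2, 1, 0}
∂A: remove int from cl → {2, 1, 0}

int(A) = {3}
cl(A)  = {3, 2, 1, 0}
∂A     = {2, 1, 0}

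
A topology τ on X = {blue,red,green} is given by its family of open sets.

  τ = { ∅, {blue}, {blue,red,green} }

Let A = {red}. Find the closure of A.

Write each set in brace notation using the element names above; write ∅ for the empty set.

closure: X∖int(X∖A) = X∖{blue} = {red,green}

{red,green}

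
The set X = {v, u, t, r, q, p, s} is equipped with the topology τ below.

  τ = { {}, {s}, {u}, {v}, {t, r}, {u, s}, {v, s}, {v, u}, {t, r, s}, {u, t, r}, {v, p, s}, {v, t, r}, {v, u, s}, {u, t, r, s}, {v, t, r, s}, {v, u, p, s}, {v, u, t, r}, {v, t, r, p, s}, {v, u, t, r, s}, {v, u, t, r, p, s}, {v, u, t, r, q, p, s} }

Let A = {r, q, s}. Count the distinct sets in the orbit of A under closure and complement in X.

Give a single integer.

X∖A={v, u, t, p}, int(X∖A)={v, u}, hence cl(A)={t, r, q, p, s}
Orbit (k=closure, c=complement):
  1. A     = {r, q, s}
  2. kA    = {t, r, q, p, s}
  3. cA    = {v, u, t, p}
  4. ckA   = {v, u}
  5. kcA   = {v, u, t, r, q, p}
  6. kckA  = {v, u, q, p}
  7. ckcA  = {s}
  8. ckckA = {t, r, s}
  9. kckcA = {q, p, s}
  10. ckckcA = {v, u, t, r}
(closed under both — stop)

10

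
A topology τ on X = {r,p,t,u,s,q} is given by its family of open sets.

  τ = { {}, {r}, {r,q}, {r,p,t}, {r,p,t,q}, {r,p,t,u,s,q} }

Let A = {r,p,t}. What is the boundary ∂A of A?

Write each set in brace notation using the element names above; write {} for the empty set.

{u,s,q}

opens ⊆ A: {}, {r}, {r,p,t}; union → int = {r,p,t}
complement {u,s,q}; its interior {}; cl(A) = X∖{} = {r,p,t,u,s,q}
boundary = {r,p,t,u,s,q} ∖ {r,p,t} = {u,s,q}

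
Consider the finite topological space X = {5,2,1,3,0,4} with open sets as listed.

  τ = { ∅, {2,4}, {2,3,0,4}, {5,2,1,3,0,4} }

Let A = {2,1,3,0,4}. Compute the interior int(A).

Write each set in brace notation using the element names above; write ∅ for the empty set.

{2,3,0,4}

interior: largest open inside A is {2,3,0,4} (from ∅, {2,4}, {2,3,0,4})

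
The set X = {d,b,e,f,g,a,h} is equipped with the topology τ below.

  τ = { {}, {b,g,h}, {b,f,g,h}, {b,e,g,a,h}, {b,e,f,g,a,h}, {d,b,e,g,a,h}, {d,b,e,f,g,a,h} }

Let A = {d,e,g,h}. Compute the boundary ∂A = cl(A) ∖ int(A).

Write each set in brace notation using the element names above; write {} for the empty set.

{d,b,e,f,g,a,h}

opens ⊆ A: {}; union → int = {}
complement {b,f,a}; its interior {}; cl(A) = X∖{} = {d,b,e,f,g,a,h}
boundary = {d,b,e,f,g,a,h} ∖ {} = {d,b,e,f,g,a,h}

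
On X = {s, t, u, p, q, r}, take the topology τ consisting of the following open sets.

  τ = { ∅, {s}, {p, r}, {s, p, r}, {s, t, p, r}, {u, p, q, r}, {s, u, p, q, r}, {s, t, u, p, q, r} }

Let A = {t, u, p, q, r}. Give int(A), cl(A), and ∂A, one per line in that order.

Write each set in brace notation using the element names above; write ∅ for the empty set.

int(A) = {u, p, q, r}
cl(A)  = {t, u, p, q, r}
∂A     = {t}

open subsets of A: ∅, {p, r}, {u, p, q, r}; so int(A) = {u, p, q, r}
closure: X∖int(X∖A) = X∖{s} = {t, u, p, q, r}
∂A = {t, u, p, q, r} minus {u, p, q, r} = {t}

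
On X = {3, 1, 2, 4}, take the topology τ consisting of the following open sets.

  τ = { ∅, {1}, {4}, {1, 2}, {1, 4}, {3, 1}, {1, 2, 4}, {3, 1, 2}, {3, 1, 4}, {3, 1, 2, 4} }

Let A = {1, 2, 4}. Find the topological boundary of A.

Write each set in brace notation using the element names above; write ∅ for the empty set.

U open, U⊆A: ∅, {4}, {1}, {1, 2}, {1, 4}, {1, 2, 4}. int(A) = ⋃ = {1, 2, 4}
X∖A={3}, int(X∖A)=∅, hence cl(A)={3, 1, 2, 4}
∂A: remove int from cl → {3}

{3}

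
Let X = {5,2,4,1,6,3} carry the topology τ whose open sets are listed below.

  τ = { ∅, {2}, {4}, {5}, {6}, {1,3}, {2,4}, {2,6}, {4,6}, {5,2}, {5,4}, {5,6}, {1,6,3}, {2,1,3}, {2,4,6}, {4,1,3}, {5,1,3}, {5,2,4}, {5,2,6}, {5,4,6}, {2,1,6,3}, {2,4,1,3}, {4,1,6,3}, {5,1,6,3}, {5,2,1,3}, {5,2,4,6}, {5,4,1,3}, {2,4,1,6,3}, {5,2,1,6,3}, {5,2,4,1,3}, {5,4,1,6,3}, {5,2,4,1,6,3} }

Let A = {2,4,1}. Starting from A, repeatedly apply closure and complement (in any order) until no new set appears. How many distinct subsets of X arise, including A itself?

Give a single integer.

closure: X∖int(X∖A) = X∖{5,6} = {2,4,1,3}
Let k=closure and c=complement:
  1. A     = {2,4,1}
  2. kA    = {2,4,1,3}
  3. cA    = {5,6,3}
  4. ckA   = {5,6}
  5. kcA   = {5,1,6,3}
  6. ckcA  = {2,4}
— saturated at 6

6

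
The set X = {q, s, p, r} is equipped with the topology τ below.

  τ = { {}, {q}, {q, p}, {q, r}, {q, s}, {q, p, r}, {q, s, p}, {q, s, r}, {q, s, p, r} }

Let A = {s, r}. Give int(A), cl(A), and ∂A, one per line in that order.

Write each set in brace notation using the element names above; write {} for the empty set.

open subsets of A: {}; so int(A) = {}
closure: X∖int(X∖A) = X∖{q, p} = {s, r}
∂A = {s, r} minus {} = {s, r}

int(A) = {}
cl(A)  = {s, r}
∂A     = {s, r}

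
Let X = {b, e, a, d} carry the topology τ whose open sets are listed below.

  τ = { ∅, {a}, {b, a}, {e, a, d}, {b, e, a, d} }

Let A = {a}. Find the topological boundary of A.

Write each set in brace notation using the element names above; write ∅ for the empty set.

opens ⊆ A: ∅, {a}; union → int = {a}
complement {b, e, d}; its interior ∅; cl(A) = X∖∅ = {b, e, a, d}
boundary = {b, e, a, d} ∖ {a} = {b, e, d}

{b, e, d}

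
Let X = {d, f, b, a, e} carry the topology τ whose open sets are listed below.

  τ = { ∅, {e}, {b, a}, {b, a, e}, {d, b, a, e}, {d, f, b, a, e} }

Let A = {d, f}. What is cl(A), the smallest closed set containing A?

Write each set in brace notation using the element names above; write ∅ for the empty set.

closure: X∖int(X∖A) = X∖{b, a, e} = {d, f}

{d, f}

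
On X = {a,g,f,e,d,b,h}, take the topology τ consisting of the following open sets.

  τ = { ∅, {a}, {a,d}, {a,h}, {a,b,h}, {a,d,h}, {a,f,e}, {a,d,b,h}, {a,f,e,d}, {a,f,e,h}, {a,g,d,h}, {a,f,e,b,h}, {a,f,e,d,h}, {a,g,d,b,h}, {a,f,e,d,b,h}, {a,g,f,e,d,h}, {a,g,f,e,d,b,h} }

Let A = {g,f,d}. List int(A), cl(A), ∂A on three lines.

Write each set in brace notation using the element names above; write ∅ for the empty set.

int(A) = ∅
cl(A)  = {g,f,e,d}
∂A     = {g,f,e,d}

U open, U⊆A: ∅. int(A) = ⋃ = ∅
X∖A={a,e,b,h}, int(X∖A)={a,b,h}, hence cl(A)={g,f,e,d}
∂A: remove int from cl → {g,f,e,d}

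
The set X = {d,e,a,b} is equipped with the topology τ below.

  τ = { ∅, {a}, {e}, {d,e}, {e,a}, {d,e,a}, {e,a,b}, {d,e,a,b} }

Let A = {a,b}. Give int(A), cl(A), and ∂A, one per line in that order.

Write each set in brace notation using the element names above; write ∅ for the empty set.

opens ⊆ A: ∅, {a}; union → int = {a}
complement {d,e}; its interior {d,e}; cl(A) = X∖{d,e} = {a,b}
boundary = {a,b} ∖ {a} = {b}

int(A) = {a}
cl(A)  = {a,b}
∂A     = {b}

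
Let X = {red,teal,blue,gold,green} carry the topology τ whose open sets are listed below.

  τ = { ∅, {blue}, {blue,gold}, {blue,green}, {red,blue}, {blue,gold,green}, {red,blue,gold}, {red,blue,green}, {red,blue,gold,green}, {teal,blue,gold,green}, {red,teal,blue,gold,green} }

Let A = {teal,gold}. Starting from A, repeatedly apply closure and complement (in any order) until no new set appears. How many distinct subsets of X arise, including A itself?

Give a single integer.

4

closure: X∖int(X∖A) = X∖{red,blue,green} = {teal,gold}
Let k=closure and c=complement:
  1. A     = {teal,gold}
  2. cA    = {red,blue,green}
  3. kcA   = {red,teal,blue,gold,green}
  4. ckcA  = ∅
— saturated at 4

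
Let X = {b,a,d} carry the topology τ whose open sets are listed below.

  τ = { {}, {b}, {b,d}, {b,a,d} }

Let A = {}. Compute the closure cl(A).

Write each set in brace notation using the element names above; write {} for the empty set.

{}

closure: X∖int(X∖A) = X∖{b,a,d} = {}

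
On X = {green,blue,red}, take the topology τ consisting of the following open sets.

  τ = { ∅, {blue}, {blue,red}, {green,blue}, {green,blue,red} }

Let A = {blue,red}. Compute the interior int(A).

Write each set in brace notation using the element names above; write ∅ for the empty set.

{blue,red}

interior: largest open inside A is {blue,red} (from ∅, {blue}, {blue,red})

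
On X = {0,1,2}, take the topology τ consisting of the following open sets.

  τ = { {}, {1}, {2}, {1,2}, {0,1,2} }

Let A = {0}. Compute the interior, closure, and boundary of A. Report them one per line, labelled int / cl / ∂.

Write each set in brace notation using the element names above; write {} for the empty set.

opens ⊆ A: {}; union → int = {}
complement {1,2}; its interior {1,2}; cl(A) = X∖{1,2} = {0}
boundary = {0} ∖ {} = {0}

int(A) = {}
cl(A)  = {0}
∂A     = {0}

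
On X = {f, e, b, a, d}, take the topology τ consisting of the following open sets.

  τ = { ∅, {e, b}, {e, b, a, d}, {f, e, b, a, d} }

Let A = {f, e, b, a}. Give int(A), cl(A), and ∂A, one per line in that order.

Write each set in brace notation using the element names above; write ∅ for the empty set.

U open, U⊆A: ∅, {e, b}. int(A) = ⋃ = {e, b}
X∖A={d}, int(X∖A)=∅, hence cl(A)={f, e, b, a, d}
∂A: remove int from cl → {f, a, d}

int(A) = {e, b}
cl(A)  = {f, e, b, a, d}
∂A     = {f, a, d}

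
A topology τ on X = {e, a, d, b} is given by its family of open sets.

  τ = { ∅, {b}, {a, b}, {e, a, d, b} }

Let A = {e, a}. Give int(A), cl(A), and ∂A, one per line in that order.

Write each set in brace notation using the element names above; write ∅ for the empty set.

U open, U⊆A: ∅. int(A) = ⋃ = ∅
X∖A={d, b}, int(X∖A)={b}, hence cl(A)={e, a, d}
∂A: remove int from cl → {e, a, d}

int(A) = ∅
cl(A)  = {e, a, d}
∂A     = {e, a, d}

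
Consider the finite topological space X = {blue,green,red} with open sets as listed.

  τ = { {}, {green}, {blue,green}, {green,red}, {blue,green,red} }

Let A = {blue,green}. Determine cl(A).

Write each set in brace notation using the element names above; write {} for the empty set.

{blue,green,red}

cl via duality: int({red}) = {}, so X∖{} = {blue,green,red}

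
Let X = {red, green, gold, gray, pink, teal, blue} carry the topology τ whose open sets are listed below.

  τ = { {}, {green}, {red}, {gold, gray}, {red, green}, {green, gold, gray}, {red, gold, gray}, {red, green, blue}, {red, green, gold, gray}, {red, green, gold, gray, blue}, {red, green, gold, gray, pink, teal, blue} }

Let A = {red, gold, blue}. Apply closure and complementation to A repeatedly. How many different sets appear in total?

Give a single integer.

10

complement {green, gray, pink, teal}; its interior {green}; cl(A) = X∖{green} = {red, gold, gray, pink, teal, blue}
With k = closure, c = complement:
  1. A     = {red, gold, blue}
  2. kA    = {red, gold, gray, pink, teal, blue}
  3. cA    = {green, gray, pink, teal}
  4. ckA   = {green}
  5. kcA   = {green, gold, gray, pink, teal, blue}
  6. kckA  = {green, pink, teal, blue}
  7. ckcA  = {red}
  8. ckckA = {red, gold, gray}
  9. kckcA = {red, pink, teal, blue}
  10. ckckcA = {green, gold, gray}
k, c of each give nothing new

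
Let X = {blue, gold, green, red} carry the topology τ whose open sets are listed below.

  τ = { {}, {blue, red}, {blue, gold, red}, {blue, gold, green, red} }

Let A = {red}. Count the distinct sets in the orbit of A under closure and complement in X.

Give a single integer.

4

cl via duality: int({blue, gold, green}) = {}, so X∖{} = {blue, gold, green, red}
Write k for closure, c for complement:
  1. A     = {red}
  2. kA    = {blue, gold, green, red}
  3. cA    = {blue, gold, green}
  4. ckA   = {}
applying k or c yields no new set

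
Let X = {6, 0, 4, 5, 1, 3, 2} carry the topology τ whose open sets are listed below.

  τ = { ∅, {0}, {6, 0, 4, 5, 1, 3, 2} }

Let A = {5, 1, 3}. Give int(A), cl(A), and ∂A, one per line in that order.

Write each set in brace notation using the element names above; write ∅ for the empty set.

open subsets of A: ∅; so int(A) = ∅
closure: X∖int(X∖A) = X∖{0} = {6, 4, 5, 1, 3, 2}
∂A = {6, 4, 5, 1, 3, 2} minus ∅ = {6, 4, 5, 1, 3, 2}

int(A) = ∅
cl(A)  = {6, 4, 5, 1, 3, 2}
∂A     = {6, 4, 5, 1, 3, 2}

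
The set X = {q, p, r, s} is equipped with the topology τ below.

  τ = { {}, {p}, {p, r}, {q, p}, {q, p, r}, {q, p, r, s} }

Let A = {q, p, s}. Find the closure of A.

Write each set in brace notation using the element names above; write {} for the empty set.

{q, p, r, s}

cl via duality: int({r}) = {}, so X∖{} = {q, p, r, s}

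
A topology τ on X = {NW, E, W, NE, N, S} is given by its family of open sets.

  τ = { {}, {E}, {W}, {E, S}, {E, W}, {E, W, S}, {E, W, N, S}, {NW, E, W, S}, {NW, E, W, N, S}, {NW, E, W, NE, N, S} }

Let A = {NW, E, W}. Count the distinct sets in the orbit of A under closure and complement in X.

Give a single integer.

6

closure: X∖int(X∖A) = X∖{} = {NW, E, W, NE, N, S}
Let k=closure and c=complement:
  1. A     = {NW, E, W}
  2. kA    = {NW, E, W, NE, N, S}
  3. cA    = {NE, N, S}
  4. ckA   = {}
  5. kcA   = {NW, NE, N, S}
  6. ckcA  = {E, W}
— saturated at 6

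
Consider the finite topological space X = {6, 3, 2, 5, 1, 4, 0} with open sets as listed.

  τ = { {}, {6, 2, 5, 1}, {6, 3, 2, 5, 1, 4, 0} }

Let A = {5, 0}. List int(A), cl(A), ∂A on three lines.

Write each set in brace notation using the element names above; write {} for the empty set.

interior: largest open inside A is {} (from {})
cl via duality: int({6, 3, 2, 1, 4}) = {}, so X∖{} = {6, 3, 2, 5, 1, 4, 0}
cl∖int = {6, 3, 2, 5, 1, 4, 0}

int(A) = {}
cl(A)  = {6, 3, 2, 5, 1, 4, 0}
∂A     = {6, 3, 2, 5, 1, 4, 0}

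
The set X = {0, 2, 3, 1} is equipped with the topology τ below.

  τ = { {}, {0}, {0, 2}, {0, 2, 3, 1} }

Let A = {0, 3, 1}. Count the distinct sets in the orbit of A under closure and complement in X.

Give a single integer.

complement {2}; its interior {}; cl(A) = X∖{} = {0, 2, 3, 1}
With k = closure, c = complement:
  1. A     = {0, 3, 1}
  2. kA    = {0, 2, 3, 1}
  3. cA    = {2}
  4. ckA   = {}
  5. kcA   = {2, 3, 1}
  6. ckcA  = {0}
k, c of each give nothing new

6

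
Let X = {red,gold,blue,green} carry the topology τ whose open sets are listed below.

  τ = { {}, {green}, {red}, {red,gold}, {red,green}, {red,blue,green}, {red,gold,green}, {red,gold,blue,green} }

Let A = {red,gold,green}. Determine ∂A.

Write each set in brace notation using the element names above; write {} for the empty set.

U open, U⊆A: {}, {red}, {green}, {red,gold}, {red,green}, {red,gold,green}. int(A) = ⋃ = {red,gold,green}
X∖A={blue}, int(X∖A)={}, hence cl(A)={red,gold,blue,green}
∂A: remove int from cl → {blue}

{blue}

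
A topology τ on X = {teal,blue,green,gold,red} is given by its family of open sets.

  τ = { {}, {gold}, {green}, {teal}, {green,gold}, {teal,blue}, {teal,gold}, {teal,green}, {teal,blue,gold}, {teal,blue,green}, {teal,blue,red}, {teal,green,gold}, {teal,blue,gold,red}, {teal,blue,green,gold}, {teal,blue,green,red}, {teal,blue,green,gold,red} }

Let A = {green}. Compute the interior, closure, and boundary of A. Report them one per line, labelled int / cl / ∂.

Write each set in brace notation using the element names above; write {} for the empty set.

int(A) = {green}
cl(A)  = {green}
∂A     = {}

U open, U⊆A: {}, {green}. int(A) = ⋃ = {green}
X∖A={teal,blue,gold,red}, int(X∖A)={teal,blue,gold,red}, hence cl(A)={green}
∂A: remove int from cl → {}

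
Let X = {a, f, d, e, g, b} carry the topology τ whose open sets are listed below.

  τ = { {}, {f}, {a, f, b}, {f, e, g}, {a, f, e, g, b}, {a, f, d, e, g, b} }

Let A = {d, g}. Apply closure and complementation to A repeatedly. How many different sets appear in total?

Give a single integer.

X∖A={a, f, e, b}, int(X∖A)={a, f, b}, hence cl(A)={d, e, g}
Orbit (k=closure, c=complement):
  1. A     = {d, g}
  2. kA    = {d, e, g}
  3. cA    = {a, f, e, b}
  4. ckA   = {a, f, b}
  5. kcA   = {a, f, d, e, g, b}
  6. ckcA  = {}
(closed under both — stop)

6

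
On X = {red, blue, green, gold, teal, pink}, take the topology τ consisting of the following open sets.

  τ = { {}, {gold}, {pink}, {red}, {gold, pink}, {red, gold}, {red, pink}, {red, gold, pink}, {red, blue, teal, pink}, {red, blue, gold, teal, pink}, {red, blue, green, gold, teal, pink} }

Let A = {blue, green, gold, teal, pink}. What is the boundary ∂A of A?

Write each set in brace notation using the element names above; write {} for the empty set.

{blue, green, teal}

U open, U⊆A: {}, {gold}, {pink}, {gold, pink}. int(A) = ⋃ = {gold, pink}
X∖A={red}, int(X∖A)={red}, hence cl(A)={blue, green, gold, teal, pink}
∂A: remove int from cl → {blue, green, teal}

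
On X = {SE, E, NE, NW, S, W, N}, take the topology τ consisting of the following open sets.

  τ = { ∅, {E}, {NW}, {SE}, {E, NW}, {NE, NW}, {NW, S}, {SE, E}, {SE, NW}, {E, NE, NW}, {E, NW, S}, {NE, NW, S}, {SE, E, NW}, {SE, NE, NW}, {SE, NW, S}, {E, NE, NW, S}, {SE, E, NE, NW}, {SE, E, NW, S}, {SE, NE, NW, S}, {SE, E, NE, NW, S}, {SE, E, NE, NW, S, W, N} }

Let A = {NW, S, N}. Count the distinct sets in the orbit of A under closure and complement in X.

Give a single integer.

8

complement {SE, E, NE, W}; its interior {SE, E}; cl(A) = X∖{SE, E} = {NE, NW, S, W, N}
With k = closure, c = complement:
  1. A     = {NW, S, N}
  2. kA    = {NE, NW, S, W, N}
  3. cA    = {SE, E, NE, W}
  4. ckA   = {SE, E}
  5. kcA   = {SE, E, NE, W, N}
  6. kckA  = {SE, E, W, N}
  7. ckcA  = {NW, S}
  8. ckckA = {NE, NW, S}
k, c of each give nothing new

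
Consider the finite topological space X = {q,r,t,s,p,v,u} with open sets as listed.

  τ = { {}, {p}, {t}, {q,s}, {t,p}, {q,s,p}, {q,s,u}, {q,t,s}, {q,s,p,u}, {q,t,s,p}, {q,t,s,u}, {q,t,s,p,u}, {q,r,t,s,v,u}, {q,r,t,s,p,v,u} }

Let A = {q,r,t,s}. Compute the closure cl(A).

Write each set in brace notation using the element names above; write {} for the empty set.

{q,r,t,s,v,u}

cl via duality: int({p,v,u}) = {p}, so X∖{p} = {q,r,t,s,v,u}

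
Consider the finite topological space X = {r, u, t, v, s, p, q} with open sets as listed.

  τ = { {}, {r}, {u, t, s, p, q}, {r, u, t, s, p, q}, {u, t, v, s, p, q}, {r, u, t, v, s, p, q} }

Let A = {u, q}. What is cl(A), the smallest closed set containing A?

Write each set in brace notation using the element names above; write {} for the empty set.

X∖A={r, t, v, s, p}, int(X∖A)={r}, hence cl(A)={u, t, v, s, p, q}

{u, t, v, s, p, q}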